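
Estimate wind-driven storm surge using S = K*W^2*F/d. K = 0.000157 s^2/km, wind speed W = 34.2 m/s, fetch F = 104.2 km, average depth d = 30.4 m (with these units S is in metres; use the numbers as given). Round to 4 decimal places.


S = K * W^2 * F / d
W^2 = 34.2^2 = 1169.64
S = 0.000157 * 1169.64 * 104.2 / 30.4
Numerator = 0.000157 * 1169.64 * 104.2 = 19.134609
S = 19.134609 / 30.4 = 0.6294 m

0.6294


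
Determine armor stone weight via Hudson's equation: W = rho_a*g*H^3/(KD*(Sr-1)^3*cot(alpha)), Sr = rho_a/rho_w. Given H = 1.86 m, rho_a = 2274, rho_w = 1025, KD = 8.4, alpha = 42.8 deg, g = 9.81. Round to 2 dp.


Sr = rho_a / rho_w = 2274 / 1025 = 2.218537
(Sr - 1) = 1.218537
(Sr - 1)^3 = 1.809321
cot(42.8) = 1 / tan(42.8) = 1 / 0.926010 = 1.079902
Numerator = 2274 * 9.81 * 1.86^3 = 143548.3816
Denominator = 8.4 * 1.809321 * 1.079902 = 16.412671
W = 143548.3816 / 16.412671
W = 8746.19 N

8746.19


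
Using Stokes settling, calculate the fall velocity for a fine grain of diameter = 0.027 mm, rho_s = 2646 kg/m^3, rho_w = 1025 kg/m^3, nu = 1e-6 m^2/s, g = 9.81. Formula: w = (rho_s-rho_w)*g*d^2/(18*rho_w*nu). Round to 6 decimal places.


w = (rho_s - rho_w) * g * d^2 / (18 * rho_w * nu)
d = 0.027 mm = 0.000027 m
rho_s - rho_w = 2646 - 1025 = 1621
Numerator = 1621 * 9.81 * (0.000027)^2 = 0.000011592565
Denominator = 18 * 1025 * 1e-6 = 0.018450
w = 0.000628 m/s

0.000628


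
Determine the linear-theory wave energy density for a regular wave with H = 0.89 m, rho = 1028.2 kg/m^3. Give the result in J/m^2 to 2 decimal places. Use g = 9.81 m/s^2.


E = (1/8) * rho * g * H^2
E = (1/8) * 1028.2 * 9.81 * 0.89^2
E = 0.125 * 1028.2 * 9.81 * 0.7921
E = 998.70 J/m^2

998.70


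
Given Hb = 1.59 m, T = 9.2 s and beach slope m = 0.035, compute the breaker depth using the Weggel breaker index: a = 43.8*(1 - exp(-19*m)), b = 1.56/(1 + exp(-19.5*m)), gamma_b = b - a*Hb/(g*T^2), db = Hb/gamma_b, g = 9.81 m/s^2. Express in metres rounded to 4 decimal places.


a = 43.8 * (1 - exp(-19 * m))
exp(-19 * 0.035) = exp(-0.6650) = 0.514274
a = 43.8 * (1 - 0.514274) = 21.274819
b = 1.56 / (1 + exp(-19.5 * m))
exp(-19.5 * 0.035) = exp(-0.6825) = 0.505352
b = 1.56 / (1 + 0.505352) = 1.036302
Hb / (g * T^2) = 1.59 / (9.81 * 9.2^2) = 1.59 / 830.3184 = 0.00191493
gamma_b = b - a * Hb/(g*T^2) = 1.036302 - 21.274819 * 0.00191493 = 0.995563
db = Hb / gamma_b = 1.59 / 0.995563
db = 1.5971 m

1.5971


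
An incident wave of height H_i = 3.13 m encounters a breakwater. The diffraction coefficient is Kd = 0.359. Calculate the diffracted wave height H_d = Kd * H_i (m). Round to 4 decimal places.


H_d = Kd * H_i
H_d = 0.359 * 3.13
H_d = 1.1237 m

1.1237


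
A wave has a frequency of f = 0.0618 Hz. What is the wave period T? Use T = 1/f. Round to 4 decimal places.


T = 1 / f
T = 1 / 0.0618
T = 16.1812 s

16.1812


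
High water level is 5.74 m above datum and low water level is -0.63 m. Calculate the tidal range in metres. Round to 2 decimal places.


Tidal range = High water - Low water
Tidal range = 5.74 - (-0.63)
Tidal range = 6.37 m

6.37


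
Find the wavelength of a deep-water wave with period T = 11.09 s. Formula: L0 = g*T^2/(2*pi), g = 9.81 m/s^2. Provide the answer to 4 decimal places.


L0 = g * T^2 / (2 * pi)
L0 = 9.81 * 11.09^2 / (2 * pi)
L0 = 9.81 * 122.9881 / 6.28319
L0 = 1206.5133 / 6.28319
L0 = 192.0225 m

192.0225


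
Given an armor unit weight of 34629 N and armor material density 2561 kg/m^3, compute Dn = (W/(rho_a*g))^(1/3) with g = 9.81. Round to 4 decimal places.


V = W / (rho_a * g)
V = 34629 / (2561 * 9.81)
V = 34629 / 25123.41
V = 1.378356 m^3
Dn = V^(1/3) = 1.378356^(1/3)
Dn = 1.1129 m

1.1129


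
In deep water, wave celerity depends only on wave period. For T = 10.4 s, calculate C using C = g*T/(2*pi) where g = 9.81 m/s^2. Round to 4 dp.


We use the deep-water celerity formula:
C = g * T / (2 * pi)
C = 9.81 * 10.4 / (2 * 3.14159...)
C = 102.024000 / 6.283185
C = 16.2376 m/s

16.2376


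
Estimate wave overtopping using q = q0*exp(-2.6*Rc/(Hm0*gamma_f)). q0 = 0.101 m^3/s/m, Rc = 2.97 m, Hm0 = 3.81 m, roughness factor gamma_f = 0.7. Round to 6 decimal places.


q = q0 * exp(-2.6 * Rc / (Hm0 * gamma_f))
Exponent = -2.6 * 2.97 / (3.81 * 0.7)
= -2.6 * 2.97 / 2.6670
= -2.895388
exp(-2.895388) = 0.055278
q = 0.101 * 0.055278
q = 0.005583 m^3/s/m

0.005583


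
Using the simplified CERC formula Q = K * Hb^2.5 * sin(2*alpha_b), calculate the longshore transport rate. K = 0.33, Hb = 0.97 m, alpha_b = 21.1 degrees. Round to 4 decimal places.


Q = K * Hb^2.5 * sin(2 * alpha_b)
Hb^2.5 = 0.97^2.5 = 0.926679
sin(2 * 21.1) = sin(42.2) = 0.671721
Q = 0.33 * 0.926679 * 0.671721
Q = 0.2054 m^3/s

0.2054


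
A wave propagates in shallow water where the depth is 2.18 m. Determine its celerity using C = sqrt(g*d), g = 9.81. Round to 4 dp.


Using the shallow-water approximation:
C = sqrt(g * d) = sqrt(9.81 * 2.18)
C = sqrt(21.3858)
C = 4.6245 m/s

4.6245


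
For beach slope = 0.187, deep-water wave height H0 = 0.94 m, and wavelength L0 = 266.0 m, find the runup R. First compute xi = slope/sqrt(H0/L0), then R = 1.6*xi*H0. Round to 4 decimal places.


xi = slope / sqrt(H0/L0)
H0/L0 = 0.94/266.0 = 0.003534
sqrt(0.003534) = 0.059446
xi = 0.187 / 0.059446 = 3.145709
R = 1.6 * xi * H0 = 1.6 * 3.145709 * 0.94
R = 4.7311 m

4.7311


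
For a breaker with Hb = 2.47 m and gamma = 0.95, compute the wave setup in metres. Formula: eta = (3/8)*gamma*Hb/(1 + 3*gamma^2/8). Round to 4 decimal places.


eta = (3/8) * gamma * Hb / (1 + 3*gamma^2/8)
Numerator = (3/8) * 0.95 * 2.47 = 0.879937
Denominator = 1 + 3*0.95^2/8 = 1 + 0.338438 = 1.338438
eta = 0.879937 / 1.338438
eta = 0.6574 m

0.6574


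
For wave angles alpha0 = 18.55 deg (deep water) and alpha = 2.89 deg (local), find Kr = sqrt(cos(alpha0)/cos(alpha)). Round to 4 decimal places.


Kr = sqrt(cos(alpha0) / cos(alpha))
cos(18.55) = 0.948046
cos(2.89) = 0.998728
Kr = sqrt(0.948046 / 0.998728)
Kr = sqrt(0.949254)
Kr = 0.9743

0.9743


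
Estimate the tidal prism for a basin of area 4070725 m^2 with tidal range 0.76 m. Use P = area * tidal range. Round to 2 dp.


Tidal prism = Area * Tidal range
P = 4070725 * 0.76
P = 3093751.00 m^3

3093751.00


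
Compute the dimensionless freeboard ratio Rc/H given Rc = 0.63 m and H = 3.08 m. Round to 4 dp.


Relative freeboard = Rc / H
= 0.63 / 3.08
= 0.2045

0.2045


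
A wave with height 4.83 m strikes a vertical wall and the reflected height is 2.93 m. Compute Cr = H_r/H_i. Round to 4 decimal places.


Cr = H_r / H_i
Cr = 2.93 / 4.83
Cr = 0.6066

0.6066


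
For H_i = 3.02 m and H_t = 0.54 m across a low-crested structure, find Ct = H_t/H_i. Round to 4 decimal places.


Ct = H_t / H_i
Ct = 0.54 / 3.02
Ct = 0.1788

0.1788


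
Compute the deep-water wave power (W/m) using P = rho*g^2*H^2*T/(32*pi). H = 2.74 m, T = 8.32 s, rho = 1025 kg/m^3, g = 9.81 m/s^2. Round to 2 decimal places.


P = rho * g^2 * H^2 * T / (32 * pi)
P = 1025 * 9.81^2 * 2.74^2 * 8.32 / (32 * pi)
P = 1025 * 96.2361 * 7.5076 * 8.32 / 100.53096
P = 61289.56 W/m

61289.56


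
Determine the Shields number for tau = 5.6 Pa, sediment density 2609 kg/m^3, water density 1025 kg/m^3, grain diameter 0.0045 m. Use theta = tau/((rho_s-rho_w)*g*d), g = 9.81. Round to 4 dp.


theta = tau / ((rho_s - rho_w) * g * d)
rho_s - rho_w = 2609 - 1025 = 1584
Denominator = 1584 * 9.81 * 0.0045 = 69.925680
theta = 5.6 / 69.925680
theta = 0.0801

0.0801


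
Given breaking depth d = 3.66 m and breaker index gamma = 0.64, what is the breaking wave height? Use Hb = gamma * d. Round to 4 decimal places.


Hb = gamma * d
Hb = 0.64 * 3.66
Hb = 2.3424 m

2.3424


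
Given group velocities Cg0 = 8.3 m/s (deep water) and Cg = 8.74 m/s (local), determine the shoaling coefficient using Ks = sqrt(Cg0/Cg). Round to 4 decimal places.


Ks = sqrt(Cg0 / Cg)
Ks = sqrt(8.3 / 8.74)
Ks = sqrt(0.9497)
Ks = 0.9745

0.9745


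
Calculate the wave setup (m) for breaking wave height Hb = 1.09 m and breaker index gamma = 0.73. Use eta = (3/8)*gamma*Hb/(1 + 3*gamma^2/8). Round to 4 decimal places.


eta = (3/8) * gamma * Hb / (1 + 3*gamma^2/8)
Numerator = (3/8) * 0.73 * 1.09 = 0.298388
Denominator = 1 + 3*0.73^2/8 = 1 + 0.199838 = 1.199838
eta = 0.298388 / 1.199838
eta = 0.2487 m

0.2487


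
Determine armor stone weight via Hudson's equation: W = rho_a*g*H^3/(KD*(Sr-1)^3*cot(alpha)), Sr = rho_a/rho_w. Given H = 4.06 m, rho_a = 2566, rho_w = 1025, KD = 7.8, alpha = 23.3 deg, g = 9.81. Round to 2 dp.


Sr = rho_a / rho_w = 2566 / 1025 = 2.503415
(Sr - 1) = 1.503415
(Sr - 1)^3 = 3.398101
cot(23.3) = 1 / tan(23.3) = 1 / 0.430668 = 2.321974
Numerator = 2566 * 9.81 * 4.06^3 = 1684627.0123
Denominator = 7.8 * 3.398101 * 2.321974 = 61.544363
W = 1684627.0123 / 61.544363
W = 27372.56 N

27372.56


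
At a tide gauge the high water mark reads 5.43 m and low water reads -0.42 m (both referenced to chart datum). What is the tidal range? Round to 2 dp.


Tidal range = High water - Low water
Tidal range = 5.43 - (-0.42)
Tidal range = 5.85 m

5.85


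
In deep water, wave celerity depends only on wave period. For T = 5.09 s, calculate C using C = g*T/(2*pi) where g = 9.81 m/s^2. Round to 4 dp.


We use the deep-water celerity formula:
C = g * T / (2 * pi)
C = 9.81 * 5.09 / (2 * 3.14159...)
C = 49.932900 / 6.283185
C = 7.9471 m/s

7.9471


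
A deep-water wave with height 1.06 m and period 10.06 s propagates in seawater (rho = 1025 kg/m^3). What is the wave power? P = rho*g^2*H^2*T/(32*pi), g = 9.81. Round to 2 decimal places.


P = rho * g^2 * H^2 * T / (32 * pi)
P = 1025 * 9.81^2 * 1.06^2 * 10.06 / (32 * pi)
P = 1025 * 96.2361 * 1.1236 * 10.06 / 100.53096
P = 11091.03 W/m

11091.03


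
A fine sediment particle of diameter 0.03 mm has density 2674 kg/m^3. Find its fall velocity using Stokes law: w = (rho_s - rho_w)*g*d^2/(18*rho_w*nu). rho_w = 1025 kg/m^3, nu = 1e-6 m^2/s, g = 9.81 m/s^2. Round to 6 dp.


w = (rho_s - rho_w) * g * d^2 / (18 * rho_w * nu)
d = 0.03 mm = 0.000030 m
rho_s - rho_w = 2674 - 1025 = 1649
Numerator = 1649 * 9.81 * (0.000030)^2 = 0.000014559021
Denominator = 18 * 1025 * 1e-6 = 0.018450
w = 0.000789 m/s

0.000789


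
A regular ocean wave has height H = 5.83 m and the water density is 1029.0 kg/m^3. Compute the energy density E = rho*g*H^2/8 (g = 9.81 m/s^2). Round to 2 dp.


E = (1/8) * rho * g * H^2
E = (1/8) * 1029.0 * 9.81 * 5.83^2
E = 0.125 * 1029.0 * 9.81 * 33.9889
E = 42887.58 J/m^2

42887.58


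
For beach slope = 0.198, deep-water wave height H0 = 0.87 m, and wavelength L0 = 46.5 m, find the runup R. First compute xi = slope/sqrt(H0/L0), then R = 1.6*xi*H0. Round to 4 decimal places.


xi = slope / sqrt(H0/L0)
H0/L0 = 0.87/46.5 = 0.018710
sqrt(0.018710) = 0.136783
xi = 0.198 / 0.136783 = 1.447545
R = 1.6 * xi * H0 = 1.6 * 1.447545 * 0.87
R = 2.0150 m

2.0150


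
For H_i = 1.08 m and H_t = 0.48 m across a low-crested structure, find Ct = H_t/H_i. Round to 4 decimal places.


Ct = H_t / H_i
Ct = 0.48 / 1.08
Ct = 0.4444

0.4444


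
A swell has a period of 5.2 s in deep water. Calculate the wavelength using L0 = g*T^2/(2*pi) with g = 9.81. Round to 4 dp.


L0 = g * T^2 / (2 * pi)
L0 = 9.81 * 5.2^2 / (2 * pi)
L0 = 9.81 * 27.0400 / 6.28319
L0 = 265.2624 / 6.28319
L0 = 42.2178 m

42.2178


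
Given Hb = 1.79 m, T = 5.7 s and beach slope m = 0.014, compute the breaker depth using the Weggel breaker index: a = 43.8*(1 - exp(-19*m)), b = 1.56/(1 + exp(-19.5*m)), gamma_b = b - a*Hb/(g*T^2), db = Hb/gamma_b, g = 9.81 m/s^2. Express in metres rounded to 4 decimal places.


a = 43.8 * (1 - exp(-19 * m))
exp(-19 * 0.014) = exp(-0.2660) = 0.766439
a = 43.8 * (1 - 0.766439) = 10.229966
b = 1.56 / (1 + exp(-19.5 * m))
exp(-19.5 * 0.014) = exp(-0.2730) = 0.761093
b = 1.56 / (1 + 0.761093) = 0.885814
Hb / (g * T^2) = 1.79 / (9.81 * 5.7^2) = 1.79 / 318.7269 = 0.00561609
gamma_b = b - a * Hb/(g*T^2) = 0.885814 - 10.229966 * 0.00561609 = 0.828361
db = Hb / gamma_b = 1.79 / 0.828361
db = 2.1609 m

2.1609


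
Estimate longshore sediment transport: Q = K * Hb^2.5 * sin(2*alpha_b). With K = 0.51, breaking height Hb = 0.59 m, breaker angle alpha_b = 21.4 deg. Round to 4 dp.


Q = K * Hb^2.5 * sin(2 * alpha_b)
Hb^2.5 = 0.59^2.5 = 0.267381
sin(2 * 21.4) = sin(42.8) = 0.679441
Q = 0.51 * 0.267381 * 0.679441
Q = 0.0927 m^3/s

0.0927


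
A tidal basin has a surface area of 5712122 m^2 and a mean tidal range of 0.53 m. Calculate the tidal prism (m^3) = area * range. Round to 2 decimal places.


Tidal prism = Area * Tidal range
P = 5712122 * 0.53
P = 3027424.66 m^3

3027424.66


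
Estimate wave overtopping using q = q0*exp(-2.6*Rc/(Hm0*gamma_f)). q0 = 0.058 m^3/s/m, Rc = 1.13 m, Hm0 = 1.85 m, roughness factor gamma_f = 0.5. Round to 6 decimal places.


q = q0 * exp(-2.6 * Rc / (Hm0 * gamma_f))
Exponent = -2.6 * 1.13 / (1.85 * 0.5)
= -2.6 * 1.13 / 0.9250
= -3.176216
exp(-3.176216) = 0.041743
q = 0.058 * 0.041743
q = 0.002421 m^3/s/m

0.002421


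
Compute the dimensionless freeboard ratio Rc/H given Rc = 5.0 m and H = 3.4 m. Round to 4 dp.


Relative freeboard = Rc / H
= 5.0 / 3.4
= 1.4706

1.4706


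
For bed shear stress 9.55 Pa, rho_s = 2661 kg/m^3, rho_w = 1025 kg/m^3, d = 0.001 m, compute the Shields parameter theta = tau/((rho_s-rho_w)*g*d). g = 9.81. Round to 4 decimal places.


theta = tau / ((rho_s - rho_w) * g * d)
rho_s - rho_w = 2661 - 1025 = 1636
Denominator = 1636 * 9.81 * 0.001 = 16.049160
theta = 9.55 / 16.049160
theta = 0.5950

0.5950


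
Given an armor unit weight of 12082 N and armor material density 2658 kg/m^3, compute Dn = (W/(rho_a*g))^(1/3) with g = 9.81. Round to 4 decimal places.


V = W / (rho_a * g)
V = 12082 / (2658 * 9.81)
V = 12082 / 26074.98
V = 0.463356 m^3
Dn = V^(1/3) = 0.463356^(1/3)
Dn = 0.7738 m

0.7738


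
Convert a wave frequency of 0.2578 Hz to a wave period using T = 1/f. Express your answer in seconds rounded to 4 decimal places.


T = 1 / f
T = 1 / 0.2578
T = 3.8790 s

3.8790


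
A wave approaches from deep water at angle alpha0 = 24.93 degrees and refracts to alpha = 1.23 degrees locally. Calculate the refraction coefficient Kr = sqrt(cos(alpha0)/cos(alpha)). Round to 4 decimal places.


Kr = sqrt(cos(alpha0) / cos(alpha))
cos(24.93) = 0.906823
cos(1.23) = 0.999770
Kr = sqrt(0.906823 / 0.999770)
Kr = sqrt(0.907032)
Kr = 0.9524

0.9524


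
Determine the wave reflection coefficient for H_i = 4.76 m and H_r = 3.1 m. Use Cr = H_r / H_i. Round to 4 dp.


Cr = H_r / H_i
Cr = 3.1 / 4.76
Cr = 0.6513

0.6513


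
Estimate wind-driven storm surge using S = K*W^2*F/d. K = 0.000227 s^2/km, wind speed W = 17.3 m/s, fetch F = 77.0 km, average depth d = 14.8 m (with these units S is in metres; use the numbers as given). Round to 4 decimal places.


S = K * W^2 * F / d
W^2 = 17.3^2 = 299.29
S = 0.000227 * 299.29 * 77.0 / 14.8
Numerator = 0.000227 * 299.29 * 77.0 = 5.231290
S = 5.231290 / 14.8 = 0.3535 m

0.3535


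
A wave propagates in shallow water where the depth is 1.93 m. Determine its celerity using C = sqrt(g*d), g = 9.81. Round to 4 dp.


Using the shallow-water approximation:
C = sqrt(g * d) = sqrt(9.81 * 1.93)
C = sqrt(18.9333)
C = 4.3512 m/s

4.3512


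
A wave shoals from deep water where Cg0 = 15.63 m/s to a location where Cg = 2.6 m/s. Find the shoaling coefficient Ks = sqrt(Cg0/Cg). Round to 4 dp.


Ks = sqrt(Cg0 / Cg)
Ks = sqrt(15.63 / 2.6)
Ks = sqrt(6.0115)
Ks = 2.4518

2.4518


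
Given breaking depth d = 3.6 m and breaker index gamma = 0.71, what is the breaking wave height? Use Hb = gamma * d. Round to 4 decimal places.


Hb = gamma * d
Hb = 0.71 * 3.6
Hb = 2.5560 m

2.5560


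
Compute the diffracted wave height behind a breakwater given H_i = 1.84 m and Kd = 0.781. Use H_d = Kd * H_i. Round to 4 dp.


H_d = Kd * H_i
H_d = 0.781 * 1.84
H_d = 1.4370 m

1.4370


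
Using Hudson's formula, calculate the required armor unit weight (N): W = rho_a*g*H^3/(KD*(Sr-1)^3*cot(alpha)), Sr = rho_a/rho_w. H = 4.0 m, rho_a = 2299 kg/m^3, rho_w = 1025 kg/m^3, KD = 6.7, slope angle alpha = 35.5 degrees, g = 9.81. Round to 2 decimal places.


Sr = rho_a / rho_w = 2299 / 1025 = 2.242927
(Sr - 1) = 1.242927
(Sr - 1)^3 = 1.920157
cot(35.5) = 1 / tan(35.5) = 1 / 0.713293 = 1.401948
Numerator = 2299 * 9.81 * 4.0^3 = 1443404.1600
Denominator = 6.7 * 1.920157 * 1.401948 = 18.036135
W = 1443404.1600 / 18.036135
W = 80028.46 N

80028.46


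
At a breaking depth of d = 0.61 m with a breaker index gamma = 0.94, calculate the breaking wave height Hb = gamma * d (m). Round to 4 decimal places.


Hb = gamma * d
Hb = 0.94 * 0.61
Hb = 0.5734 m

0.5734


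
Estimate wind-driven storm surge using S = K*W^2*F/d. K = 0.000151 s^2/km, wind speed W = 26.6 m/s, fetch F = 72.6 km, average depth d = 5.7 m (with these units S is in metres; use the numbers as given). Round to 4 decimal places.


S = K * W^2 * F / d
W^2 = 26.6^2 = 707.56
S = 0.000151 * 707.56 * 72.6 / 5.7
Numerator = 0.000151 * 707.56 * 72.6 = 7.756697
S = 7.756697 / 5.7 = 1.3608 m

1.3608


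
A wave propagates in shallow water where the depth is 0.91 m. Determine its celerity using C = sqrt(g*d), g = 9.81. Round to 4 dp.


Using the shallow-water approximation:
C = sqrt(g * d) = sqrt(9.81 * 0.91)
C = sqrt(8.9271)
C = 2.9878 m/s

2.9878


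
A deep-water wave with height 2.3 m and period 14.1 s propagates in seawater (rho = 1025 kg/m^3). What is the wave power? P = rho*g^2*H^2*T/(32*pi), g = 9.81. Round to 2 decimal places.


P = rho * g^2 * H^2 * T / (32 * pi)
P = 1025 * 9.81^2 * 2.3^2 * 14.1 / (32 * pi)
P = 1025 * 96.2361 * 5.2900 * 14.1 / 100.53096
P = 73187.48 W/m

73187.48


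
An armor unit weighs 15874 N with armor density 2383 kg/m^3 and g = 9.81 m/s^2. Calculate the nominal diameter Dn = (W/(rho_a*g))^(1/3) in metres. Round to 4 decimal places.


V = W / (rho_a * g)
V = 15874 / (2383 * 9.81)
V = 15874 / 23377.23
V = 0.679037 m^3
Dn = V^(1/3) = 0.679037^(1/3)
Dn = 0.8790 m

0.8790


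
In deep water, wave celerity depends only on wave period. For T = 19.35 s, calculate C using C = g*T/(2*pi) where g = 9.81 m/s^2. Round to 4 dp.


We use the deep-water celerity formula:
C = g * T / (2 * pi)
C = 9.81 * 19.35 / (2 * 3.14159...)
C = 189.823500 / 6.283185
C = 30.2113 m/s

30.2113


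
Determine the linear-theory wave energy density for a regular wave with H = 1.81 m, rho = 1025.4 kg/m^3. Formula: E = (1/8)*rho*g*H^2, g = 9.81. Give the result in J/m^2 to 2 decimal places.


E = (1/8) * rho * g * H^2
E = (1/8) * 1025.4 * 9.81 * 1.81^2
E = 0.125 * 1025.4 * 9.81 * 3.2761
E = 4119.36 J/m^2

4119.36


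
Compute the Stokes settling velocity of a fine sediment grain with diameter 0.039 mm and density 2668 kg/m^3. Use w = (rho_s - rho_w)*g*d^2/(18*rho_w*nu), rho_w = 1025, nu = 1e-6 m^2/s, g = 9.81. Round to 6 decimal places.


w = (rho_s - rho_w) * g * d^2 / (18 * rho_w * nu)
d = 0.039 mm = 0.000039 m
rho_s - rho_w = 2668 - 1025 = 1643
Numerator = 1643 * 9.81 * (0.000039)^2 = 0.000024515219
Denominator = 18 * 1025 * 1e-6 = 0.018450
w = 0.001329 m/s

0.001329


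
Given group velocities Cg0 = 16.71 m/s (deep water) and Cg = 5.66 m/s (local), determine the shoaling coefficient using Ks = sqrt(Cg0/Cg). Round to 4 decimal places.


Ks = sqrt(Cg0 / Cg)
Ks = sqrt(16.71 / 5.66)
Ks = sqrt(2.9523)
Ks = 1.7182

1.7182


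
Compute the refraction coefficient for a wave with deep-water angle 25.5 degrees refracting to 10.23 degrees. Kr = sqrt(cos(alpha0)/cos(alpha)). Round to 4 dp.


Kr = sqrt(cos(alpha0) / cos(alpha))
cos(25.5) = 0.902585
cos(10.23) = 0.984103
Kr = sqrt(0.902585 / 0.984103)
Kr = sqrt(0.917166)
Kr = 0.9577

0.9577


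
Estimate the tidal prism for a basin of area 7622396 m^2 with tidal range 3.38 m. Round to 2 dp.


Tidal prism = Area * Tidal range
P = 7622396 * 3.38
P = 25763698.48 m^3

25763698.48


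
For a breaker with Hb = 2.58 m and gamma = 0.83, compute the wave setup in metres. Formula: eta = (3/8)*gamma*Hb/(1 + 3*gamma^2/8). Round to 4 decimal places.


eta = (3/8) * gamma * Hb / (1 + 3*gamma^2/8)
Numerator = (3/8) * 0.83 * 2.58 = 0.803025
Denominator = 1 + 3*0.83^2/8 = 1 + 0.258338 = 1.258338
eta = 0.803025 / 1.258338
eta = 0.6382 m

0.6382


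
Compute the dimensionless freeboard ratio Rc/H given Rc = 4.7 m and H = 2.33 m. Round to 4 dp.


Relative freeboard = Rc / H
= 4.7 / 2.33
= 2.0172

2.0172


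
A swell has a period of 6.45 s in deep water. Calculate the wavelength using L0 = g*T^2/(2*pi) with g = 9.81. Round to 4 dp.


L0 = g * T^2 / (2 * pi)
L0 = 9.81 * 6.45^2 / (2 * pi)
L0 = 9.81 * 41.6025 / 6.28319
L0 = 408.1205 / 6.28319
L0 = 64.9544 m

64.9544


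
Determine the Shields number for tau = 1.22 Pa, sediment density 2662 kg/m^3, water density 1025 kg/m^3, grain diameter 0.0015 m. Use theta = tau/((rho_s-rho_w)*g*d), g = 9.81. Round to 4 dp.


theta = tau / ((rho_s - rho_w) * g * d)
rho_s - rho_w = 2662 - 1025 = 1637
Denominator = 1637 * 9.81 * 0.0015 = 24.088455
theta = 1.22 / 24.088455
theta = 0.0506

0.0506


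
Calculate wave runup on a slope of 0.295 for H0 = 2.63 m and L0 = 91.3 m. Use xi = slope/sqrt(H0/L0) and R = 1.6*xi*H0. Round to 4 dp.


xi = slope / sqrt(H0/L0)
H0/L0 = 2.63/91.3 = 0.028806
sqrt(0.028806) = 0.169724
xi = 0.295 / 0.169724 = 1.738119
R = 1.6 * xi * H0 = 1.6 * 1.738119 * 2.63
R = 7.3140 m

7.3140


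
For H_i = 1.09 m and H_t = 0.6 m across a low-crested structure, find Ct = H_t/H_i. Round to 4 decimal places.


Ct = H_t / H_i
Ct = 0.6 / 1.09
Ct = 0.5505

0.5505


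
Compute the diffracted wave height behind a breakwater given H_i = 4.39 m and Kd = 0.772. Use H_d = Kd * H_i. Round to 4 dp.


H_d = Kd * H_i
H_d = 0.772 * 4.39
H_d = 3.3891 m

3.3891


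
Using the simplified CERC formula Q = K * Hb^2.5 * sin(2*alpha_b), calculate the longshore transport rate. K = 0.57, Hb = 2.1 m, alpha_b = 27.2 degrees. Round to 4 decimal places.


Q = K * Hb^2.5 * sin(2 * alpha_b)
Hb^2.5 = 2.1^2.5 = 6.390697
sin(2 * 27.2) = sin(54.4) = 0.813101
Q = 0.57 * 6.390697 * 0.813101
Q = 2.9619 m^3/s

2.9619


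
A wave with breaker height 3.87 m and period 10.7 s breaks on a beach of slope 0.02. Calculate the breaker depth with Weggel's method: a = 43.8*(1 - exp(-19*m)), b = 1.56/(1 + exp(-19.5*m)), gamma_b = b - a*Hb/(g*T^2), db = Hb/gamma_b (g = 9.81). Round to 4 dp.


a = 43.8 * (1 - exp(-19 * m))
exp(-19 * 0.02) = exp(-0.3800) = 0.683861
a = 43.8 * (1 - 0.683861) = 13.846870
b = 1.56 / (1 + exp(-19.5 * m))
exp(-19.5 * 0.02) = exp(-0.3900) = 0.677057
b = 1.56 / (1 + 0.677057) = 0.930201
Hb / (g * T^2) = 3.87 / (9.81 * 10.7^2) = 3.87 / 1123.1469 = 0.00344568
gamma_b = b - a * Hb/(g*T^2) = 0.930201 - 13.846870 * 0.00344568 = 0.882489
db = Hb / gamma_b = 3.87 / 0.882489
db = 4.3853 m

4.3853


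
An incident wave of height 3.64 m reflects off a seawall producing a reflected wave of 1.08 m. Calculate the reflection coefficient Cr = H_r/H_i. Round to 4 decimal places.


Cr = H_r / H_i
Cr = 1.08 / 3.64
Cr = 0.2967

0.2967


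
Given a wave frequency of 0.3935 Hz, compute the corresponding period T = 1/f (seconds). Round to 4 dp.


T = 1 / f
T = 1 / 0.3935
T = 2.5413 s

2.5413


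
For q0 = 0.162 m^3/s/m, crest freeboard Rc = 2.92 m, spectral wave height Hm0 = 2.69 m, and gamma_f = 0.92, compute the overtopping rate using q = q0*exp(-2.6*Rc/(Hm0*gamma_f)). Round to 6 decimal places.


q = q0 * exp(-2.6 * Rc / (Hm0 * gamma_f))
Exponent = -2.6 * 2.92 / (2.69 * 0.92)
= -2.6 * 2.92 / 2.4748
= -3.067723
exp(-3.067723) = 0.046527
q = 0.162 * 0.046527
q = 0.007537 m^3/s/m

0.007537


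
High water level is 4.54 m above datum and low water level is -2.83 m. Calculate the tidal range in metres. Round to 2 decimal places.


Tidal range = High water - Low water
Tidal range = 4.54 - (-2.83)
Tidal range = 7.37 m

7.37


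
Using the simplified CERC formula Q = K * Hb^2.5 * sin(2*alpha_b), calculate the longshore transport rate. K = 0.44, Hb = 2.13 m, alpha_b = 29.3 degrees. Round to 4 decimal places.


Q = K * Hb^2.5 * sin(2 * alpha_b)
Hb^2.5 = 2.13^2.5 = 6.621388
sin(2 * 29.3) = sin(58.6) = 0.853551
Q = 0.44 * 6.621388 * 0.853551
Q = 2.4867 m^3/s

2.4867


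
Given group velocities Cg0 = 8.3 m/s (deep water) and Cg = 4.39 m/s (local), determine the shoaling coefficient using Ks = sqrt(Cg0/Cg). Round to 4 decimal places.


Ks = sqrt(Cg0 / Cg)
Ks = sqrt(8.3 / 4.39)
Ks = sqrt(1.8907)
Ks = 1.3750

1.3750


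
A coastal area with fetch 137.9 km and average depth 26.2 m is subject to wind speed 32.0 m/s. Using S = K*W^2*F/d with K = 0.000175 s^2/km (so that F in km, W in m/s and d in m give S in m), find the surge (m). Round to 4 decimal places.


S = K * W^2 * F / d
W^2 = 32.0^2 = 1024.00
S = 0.000175 * 1024.00 * 137.9 / 26.2
Numerator = 0.000175 * 1024.00 * 137.9 = 24.711680
S = 24.711680 / 26.2 = 0.9432 m

0.9432


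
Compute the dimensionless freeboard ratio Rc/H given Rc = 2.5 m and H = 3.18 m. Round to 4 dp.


Relative freeboard = Rc / H
= 2.5 / 3.18
= 0.7862

0.7862


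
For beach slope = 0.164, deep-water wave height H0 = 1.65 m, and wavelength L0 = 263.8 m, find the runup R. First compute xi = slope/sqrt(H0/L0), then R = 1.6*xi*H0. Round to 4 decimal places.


xi = slope / sqrt(H0/L0)
H0/L0 = 1.65/263.8 = 0.006255
sqrt(0.006255) = 0.079087
xi = 0.164 / 0.079087 = 2.073668
R = 1.6 * xi * H0 = 1.6 * 2.073668 * 1.65
R = 5.4745 m

5.4745


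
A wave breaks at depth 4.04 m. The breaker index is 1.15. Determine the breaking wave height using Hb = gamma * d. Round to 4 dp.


Hb = gamma * d
Hb = 1.15 * 4.04
Hb = 4.6460 m

4.6460


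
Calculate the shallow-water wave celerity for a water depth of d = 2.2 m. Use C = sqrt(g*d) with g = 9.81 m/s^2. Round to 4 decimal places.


Using the shallow-water approximation:
C = sqrt(g * d) = sqrt(9.81 * 2.2)
C = sqrt(21.5820)
C = 4.6456 m/s

4.6456


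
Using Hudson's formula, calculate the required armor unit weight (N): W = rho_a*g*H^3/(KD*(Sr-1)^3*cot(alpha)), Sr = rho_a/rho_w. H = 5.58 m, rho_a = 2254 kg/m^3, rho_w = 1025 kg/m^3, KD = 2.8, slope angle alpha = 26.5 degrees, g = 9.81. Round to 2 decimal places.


Sr = rho_a / rho_w = 2254 / 1025 = 2.199024
(Sr - 1) = 1.199024
(Sr - 1)^3 = 1.723789
cot(26.5) = 1 / tan(26.5) = 1 / 0.498582 = 2.005690
Numerator = 2254 * 9.81 * 5.58^3 = 3841718.2959
Denominator = 2.8 * 1.723789 * 2.005690 = 9.680679
W = 3841718.2959 / 9.680679
W = 396843.88 N

396843.88


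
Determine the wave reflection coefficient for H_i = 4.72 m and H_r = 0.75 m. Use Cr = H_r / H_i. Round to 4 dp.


Cr = H_r / H_i
Cr = 0.75 / 4.72
Cr = 0.1589

0.1589


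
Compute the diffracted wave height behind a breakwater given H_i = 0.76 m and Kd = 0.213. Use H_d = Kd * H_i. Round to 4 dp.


H_d = Kd * H_i
H_d = 0.213 * 0.76
H_d = 0.1619 m

0.1619


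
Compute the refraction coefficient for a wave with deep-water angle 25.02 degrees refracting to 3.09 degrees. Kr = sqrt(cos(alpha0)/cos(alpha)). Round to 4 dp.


Kr = sqrt(cos(alpha0) / cos(alpha))
cos(25.02) = 0.906160
cos(3.09) = 0.998546
Kr = sqrt(0.906160 / 0.998546)
Kr = sqrt(0.907480)
Kr = 0.9526

0.9526


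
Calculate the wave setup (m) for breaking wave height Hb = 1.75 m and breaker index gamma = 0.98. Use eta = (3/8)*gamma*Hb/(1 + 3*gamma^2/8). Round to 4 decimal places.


eta = (3/8) * gamma * Hb / (1 + 3*gamma^2/8)
Numerator = (3/8) * 0.98 * 1.75 = 0.643125
Denominator = 1 + 3*0.98^2/8 = 1 + 0.360150 = 1.360150
eta = 0.643125 / 1.360150
eta = 0.4728 m

0.4728


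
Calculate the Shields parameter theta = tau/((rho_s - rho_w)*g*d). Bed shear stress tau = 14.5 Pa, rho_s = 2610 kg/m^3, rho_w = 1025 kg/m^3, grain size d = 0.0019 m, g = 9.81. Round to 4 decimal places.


theta = tau / ((rho_s - rho_w) * g * d)
rho_s - rho_w = 2610 - 1025 = 1585
Denominator = 1585 * 9.81 * 0.0019 = 29.542815
theta = 14.5 / 29.542815
theta = 0.4908

0.4908


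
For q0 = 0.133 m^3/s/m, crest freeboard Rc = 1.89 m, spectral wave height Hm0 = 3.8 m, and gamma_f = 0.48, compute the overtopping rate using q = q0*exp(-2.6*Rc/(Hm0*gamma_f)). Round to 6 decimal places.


q = q0 * exp(-2.6 * Rc / (Hm0 * gamma_f))
Exponent = -2.6 * 1.89 / (3.8 * 0.48)
= -2.6 * 1.89 / 1.8240
= -2.694079
exp(-2.694079) = 0.067605
q = 0.133 * 0.067605
q = 0.008991 m^3/s/m

0.008991


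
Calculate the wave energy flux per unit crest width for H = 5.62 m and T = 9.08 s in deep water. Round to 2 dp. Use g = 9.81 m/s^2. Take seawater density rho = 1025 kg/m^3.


P = rho * g^2 * H^2 * T / (32 * pi)
P = 1025 * 9.81^2 * 5.62^2 * 9.08 / (32 * pi)
P = 1025 * 96.2361 * 31.5844 * 9.08 / 100.53096
P = 281397.68 W/m

281397.68


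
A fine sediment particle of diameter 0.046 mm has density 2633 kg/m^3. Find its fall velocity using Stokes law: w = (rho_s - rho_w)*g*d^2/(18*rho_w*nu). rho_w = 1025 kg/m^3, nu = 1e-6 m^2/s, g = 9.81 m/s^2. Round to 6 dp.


w = (rho_s - rho_w) * g * d^2 / (18 * rho_w * nu)
d = 0.046 mm = 0.000046 m
rho_s - rho_w = 2633 - 1025 = 1608
Numerator = 1608 * 9.81 * (0.000046)^2 = 0.000033378800
Denominator = 18 * 1025 * 1e-6 = 0.018450
w = 0.001809 m/s

0.001809


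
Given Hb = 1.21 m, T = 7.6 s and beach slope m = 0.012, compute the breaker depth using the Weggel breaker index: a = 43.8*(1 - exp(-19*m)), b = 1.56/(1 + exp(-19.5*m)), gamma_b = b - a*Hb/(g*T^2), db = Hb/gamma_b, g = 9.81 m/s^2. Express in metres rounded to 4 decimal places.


a = 43.8 * (1 - exp(-19 * m))
exp(-19 * 0.012) = exp(-0.2280) = 0.796124
a = 43.8 * (1 - 0.796124) = 8.929757
b = 1.56 / (1 + exp(-19.5 * m))
exp(-19.5 * 0.012) = exp(-0.2340) = 0.791362
b = 1.56 / (1 + 0.791362) = 0.870846
Hb / (g * T^2) = 1.21 / (9.81 * 7.6^2) = 1.21 / 566.6256 = 0.00213545
gamma_b = b - a * Hb/(g*T^2) = 0.870846 - 8.929757 * 0.00213545 = 0.851777
db = Hb / gamma_b = 1.21 / 0.851777
db = 1.4206 m

1.4206


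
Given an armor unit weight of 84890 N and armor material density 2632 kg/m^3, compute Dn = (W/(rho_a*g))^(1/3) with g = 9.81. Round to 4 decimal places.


V = W / (rho_a * g)
V = 84890 / (2632 * 9.81)
V = 84890 / 25819.92
V = 3.287772 m^3
Dn = V^(1/3) = 3.287772^(1/3)
Dn = 1.4870 m

1.4870


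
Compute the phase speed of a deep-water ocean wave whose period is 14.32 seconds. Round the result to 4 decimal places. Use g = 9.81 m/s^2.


We use the deep-water celerity formula:
C = g * T / (2 * pi)
C = 9.81 * 14.32 / (2 * 3.14159...)
C = 140.479200 / 6.283185
C = 22.3580 m/s

22.3580


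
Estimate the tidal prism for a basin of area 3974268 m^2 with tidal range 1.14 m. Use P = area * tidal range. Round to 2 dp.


Tidal prism = Area * Tidal range
P = 3974268 * 1.14
P = 4530665.52 m^3

4530665.52


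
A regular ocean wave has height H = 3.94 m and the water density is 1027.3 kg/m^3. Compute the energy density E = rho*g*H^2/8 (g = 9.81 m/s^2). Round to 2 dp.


E = (1/8) * rho * g * H^2
E = (1/8) * 1027.3 * 9.81 * 3.94^2
E = 0.125 * 1027.3 * 9.81 * 15.5236
E = 19555.49 J/m^2

19555.49


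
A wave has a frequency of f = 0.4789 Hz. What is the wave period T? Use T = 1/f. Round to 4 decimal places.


T = 1 / f
T = 1 / 0.4789
T = 2.0881 s

2.0881


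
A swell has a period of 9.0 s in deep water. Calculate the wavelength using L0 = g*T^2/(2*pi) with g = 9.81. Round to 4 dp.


L0 = g * T^2 / (2 * pi)
L0 = 9.81 * 9.0^2 / (2 * pi)
L0 = 9.81 * 81.0000 / 6.28319
L0 = 794.6100 / 6.28319
L0 = 126.4661 m

126.4661


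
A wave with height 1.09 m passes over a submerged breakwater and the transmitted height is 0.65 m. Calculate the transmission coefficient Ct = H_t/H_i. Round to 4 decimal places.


Ct = H_t / H_i
Ct = 0.65 / 1.09
Ct = 0.5963

0.5963


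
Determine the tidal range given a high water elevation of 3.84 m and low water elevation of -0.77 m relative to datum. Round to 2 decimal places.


Tidal range = High water - Low water
Tidal range = 3.84 - (-0.77)
Tidal range = 4.61 m

4.61


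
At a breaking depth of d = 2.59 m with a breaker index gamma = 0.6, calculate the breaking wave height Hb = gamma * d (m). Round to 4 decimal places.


Hb = gamma * d
Hb = 0.6 * 2.59
Hb = 1.5540 m

1.5540


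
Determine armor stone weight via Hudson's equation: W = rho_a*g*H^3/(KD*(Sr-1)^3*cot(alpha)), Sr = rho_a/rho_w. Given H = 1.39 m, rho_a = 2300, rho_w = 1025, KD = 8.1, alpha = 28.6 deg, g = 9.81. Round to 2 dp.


Sr = rho_a / rho_w = 2300 / 1025 = 2.243902
(Sr - 1) = 1.243902
(Sr - 1)^3 = 1.924682
cot(28.6) = 1 / tan(28.6) = 1 / 0.545218 = 1.834130
Numerator = 2300 * 9.81 * 1.39^3 = 60595.6215
Denominator = 8.1 * 1.924682 * 1.834130 = 28.593942
W = 60595.6215 / 28.593942
W = 2119.18 N

2119.18


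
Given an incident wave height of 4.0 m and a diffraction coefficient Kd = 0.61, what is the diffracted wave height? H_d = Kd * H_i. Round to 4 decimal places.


H_d = Kd * H_i
H_d = 0.61 * 4.0
H_d = 2.4400 m

2.4400


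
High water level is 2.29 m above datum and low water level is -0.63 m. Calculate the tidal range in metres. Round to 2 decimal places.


Tidal range = High water - Low water
Tidal range = 2.29 - (-0.63)
Tidal range = 2.92 m

2.92


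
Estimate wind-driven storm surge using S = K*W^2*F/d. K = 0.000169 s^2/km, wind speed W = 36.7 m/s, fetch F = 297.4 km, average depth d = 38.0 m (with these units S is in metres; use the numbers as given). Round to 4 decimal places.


S = K * W^2 * F / d
W^2 = 36.7^2 = 1346.89
S = 0.000169 * 1346.89 * 297.4 / 38.0
Numerator = 0.000169 * 1346.89 * 297.4 = 67.695500
S = 67.695500 / 38.0 = 1.7815 m

1.7815


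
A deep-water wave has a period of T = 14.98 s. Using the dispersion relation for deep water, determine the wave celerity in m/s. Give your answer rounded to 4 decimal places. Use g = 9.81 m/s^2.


We use the deep-water celerity formula:
C = g * T / (2 * pi)
C = 9.81 * 14.98 / (2 * 3.14159...)
C = 146.953800 / 6.283185
C = 23.3884 m/s

23.3884


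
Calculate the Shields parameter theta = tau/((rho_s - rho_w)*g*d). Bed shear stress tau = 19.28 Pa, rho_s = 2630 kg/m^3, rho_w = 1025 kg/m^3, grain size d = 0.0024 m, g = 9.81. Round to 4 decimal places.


theta = tau / ((rho_s - rho_w) * g * d)
rho_s - rho_w = 2630 - 1025 = 1605
Denominator = 1605 * 9.81 * 0.0024 = 37.788120
theta = 19.28 / 37.788120
theta = 0.5102

0.5102


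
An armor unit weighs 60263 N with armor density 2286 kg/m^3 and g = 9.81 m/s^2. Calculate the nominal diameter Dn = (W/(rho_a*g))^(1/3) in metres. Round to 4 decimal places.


V = W / (rho_a * g)
V = 60263 / (2286 * 9.81)
V = 60263 / 22425.66
V = 2.687234 m^3
Dn = V^(1/3) = 2.687234^(1/3)
Dn = 1.3903 m

1.3903


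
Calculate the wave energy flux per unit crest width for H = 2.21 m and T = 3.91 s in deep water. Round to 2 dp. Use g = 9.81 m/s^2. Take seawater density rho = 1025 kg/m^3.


P = rho * g^2 * H^2 * T / (32 * pi)
P = 1025 * 9.81^2 * 2.21^2 * 3.91 / (32 * pi)
P = 1025 * 96.2361 * 4.8841 * 3.91 / 100.53096
P = 18738.00 W/m

18738.00


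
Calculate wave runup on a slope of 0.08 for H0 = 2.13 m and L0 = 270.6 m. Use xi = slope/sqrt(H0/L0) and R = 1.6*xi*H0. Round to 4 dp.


xi = slope / sqrt(H0/L0)
H0/L0 = 2.13/270.6 = 0.007871
sqrt(0.007871) = 0.088721
xi = 0.08 / 0.088721 = 0.901704
R = 1.6 * xi * H0 = 1.6 * 0.901704 * 2.13
R = 3.0730 m

3.0730


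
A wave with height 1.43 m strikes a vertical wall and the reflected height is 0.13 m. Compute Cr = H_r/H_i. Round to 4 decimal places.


Cr = H_r / H_i
Cr = 0.13 / 1.43
Cr = 0.0909

0.0909


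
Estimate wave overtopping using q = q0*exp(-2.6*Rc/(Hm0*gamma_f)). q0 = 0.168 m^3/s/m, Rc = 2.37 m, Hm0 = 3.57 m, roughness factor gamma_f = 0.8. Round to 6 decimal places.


q = q0 * exp(-2.6 * Rc / (Hm0 * gamma_f))
Exponent = -2.6 * 2.37 / (3.57 * 0.8)
= -2.6 * 2.37 / 2.8560
= -2.157563
exp(-2.157563) = 0.115607
q = 0.168 * 0.115607
q = 0.019422 m^3/s/m

0.019422


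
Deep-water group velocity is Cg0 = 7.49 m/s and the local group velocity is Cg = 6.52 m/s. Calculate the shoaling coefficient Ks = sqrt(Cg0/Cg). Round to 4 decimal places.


Ks = sqrt(Cg0 / Cg)
Ks = sqrt(7.49 / 6.52)
Ks = sqrt(1.1488)
Ks = 1.0718

1.0718


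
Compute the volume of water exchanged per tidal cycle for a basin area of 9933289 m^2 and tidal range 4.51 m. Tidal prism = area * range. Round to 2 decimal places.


Tidal prism = Area * Tidal range
P = 9933289 * 4.51
P = 44799133.39 m^3

44799133.39


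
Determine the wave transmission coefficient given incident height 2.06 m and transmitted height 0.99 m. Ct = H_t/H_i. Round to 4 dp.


Ct = H_t / H_i
Ct = 0.99 / 2.06
Ct = 0.4806

0.4806


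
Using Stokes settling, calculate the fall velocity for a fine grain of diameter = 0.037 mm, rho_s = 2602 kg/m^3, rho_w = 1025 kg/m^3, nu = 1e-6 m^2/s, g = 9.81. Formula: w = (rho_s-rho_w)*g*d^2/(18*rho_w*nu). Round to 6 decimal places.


w = (rho_s - rho_w) * g * d^2 / (18 * rho_w * nu)
d = 0.037 mm = 0.000037 m
rho_s - rho_w = 2602 - 1025 = 1577
Numerator = 1577 * 9.81 * (0.000037)^2 = 0.000021178937
Denominator = 18 * 1025 * 1e-6 = 0.018450
w = 0.001148 m/s

0.001148


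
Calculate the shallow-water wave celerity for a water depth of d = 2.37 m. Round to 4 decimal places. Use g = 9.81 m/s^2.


Using the shallow-water approximation:
C = sqrt(g * d) = sqrt(9.81 * 2.37)
C = sqrt(23.2497)
C = 4.8218 m/s

4.8218


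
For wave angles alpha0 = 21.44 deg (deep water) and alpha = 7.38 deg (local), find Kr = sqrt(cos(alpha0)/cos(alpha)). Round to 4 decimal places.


Kr = sqrt(cos(alpha0) / cos(alpha))
cos(21.44) = 0.930801
cos(7.38) = 0.991716
Kr = sqrt(0.930801 / 0.991716)
Kr = sqrt(0.938576)
Kr = 0.9688

0.9688


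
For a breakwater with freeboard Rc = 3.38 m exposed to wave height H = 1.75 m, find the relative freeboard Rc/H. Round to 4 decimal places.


Relative freeboard = Rc / H
= 3.38 / 1.75
= 1.9314

1.9314


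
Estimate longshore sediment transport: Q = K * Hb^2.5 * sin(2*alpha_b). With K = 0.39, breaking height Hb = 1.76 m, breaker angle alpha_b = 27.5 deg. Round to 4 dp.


Q = K * Hb^2.5 * sin(2 * alpha_b)
Hb^2.5 = 1.76^2.5 = 4.109431
sin(2 * 27.5) = sin(55.0) = 0.819152
Q = 0.39 * 4.109431 * 0.819152
Q = 1.3128 m^3/s

1.3128


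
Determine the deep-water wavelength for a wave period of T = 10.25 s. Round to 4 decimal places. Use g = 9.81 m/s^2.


L0 = g * T^2 / (2 * pi)
L0 = 9.81 * 10.25^2 / (2 * pi)
L0 = 9.81 * 105.0625 / 6.28319
L0 = 1030.6631 / 6.28319
L0 = 164.0351 m

164.0351


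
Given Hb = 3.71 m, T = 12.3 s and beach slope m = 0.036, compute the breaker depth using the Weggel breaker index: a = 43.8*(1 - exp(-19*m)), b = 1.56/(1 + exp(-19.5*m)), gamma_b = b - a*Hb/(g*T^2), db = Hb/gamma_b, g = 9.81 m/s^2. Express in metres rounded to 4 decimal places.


a = 43.8 * (1 - exp(-19 * m))
exp(-19 * 0.036) = exp(-0.6840) = 0.504595
a = 43.8 * (1 - 0.504595) = 21.698758
b = 1.56 / (1 + exp(-19.5 * m))
exp(-19.5 * 0.036) = exp(-0.7020) = 0.495593
b = 1.56 / (1 + 0.495593) = 1.043064
Hb / (g * T^2) = 3.71 / (9.81 * 12.3^2) = 3.71 / 1484.1549 = 0.00249974
gamma_b = b - a * Hb/(g*T^2) = 1.043064 - 21.698758 * 0.00249974 = 0.988823
db = Hb / gamma_b = 3.71 / 0.988823
db = 3.7519 m

3.7519


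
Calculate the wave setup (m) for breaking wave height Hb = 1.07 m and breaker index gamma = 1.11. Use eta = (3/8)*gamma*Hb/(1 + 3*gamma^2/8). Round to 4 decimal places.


eta = (3/8) * gamma * Hb / (1 + 3*gamma^2/8)
Numerator = (3/8) * 1.11 * 1.07 = 0.445388
Denominator = 1 + 3*1.11^2/8 = 1 + 0.462038 = 1.462038
eta = 0.445388 / 1.462038
eta = 0.3046 m

0.3046


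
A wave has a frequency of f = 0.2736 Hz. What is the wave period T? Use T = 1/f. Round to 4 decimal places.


T = 1 / f
T = 1 / 0.2736
T = 3.6550 s

3.6550


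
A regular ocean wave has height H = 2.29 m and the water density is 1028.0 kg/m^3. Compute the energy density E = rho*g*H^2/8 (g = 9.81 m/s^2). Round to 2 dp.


E = (1/8) * rho * g * H^2
E = (1/8) * 1028.0 * 9.81 * 2.29^2
E = 0.125 * 1028.0 * 9.81 * 5.2441
E = 6610.63 J/m^2

6610.63
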